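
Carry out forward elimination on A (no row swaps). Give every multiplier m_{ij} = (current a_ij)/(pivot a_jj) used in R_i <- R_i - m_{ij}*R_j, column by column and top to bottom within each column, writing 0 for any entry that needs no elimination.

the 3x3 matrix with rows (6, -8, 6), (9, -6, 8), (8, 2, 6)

Forward elimination:
R2 <- R2 - (3/2)*R1:  [  0   6  -1 ]
R3 <- R3 - (4/3)*R1:  [    0  38/3    -2 ]
R3 <- R3 - (19/9)*R2:  [   0    0  1/9 ]
Multipliers (in order of application): m_{21} = 3/2, m_{31} = 4/3, m_{32} = 19/9

multipliers: 3/2, 4/3, 19/9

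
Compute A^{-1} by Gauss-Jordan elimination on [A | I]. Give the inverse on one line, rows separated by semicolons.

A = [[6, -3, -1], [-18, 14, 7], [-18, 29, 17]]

inverse = [-7/12 -11/30 7/60; -3 -7/5 2/5; 9/2 2 -1/2]

Gauss-Jordan on [A | I]:
R1 <- (1/6)*R1:  [    1  -1/2  -1/6  |   1/6     0     0 ]
R2 <- R2 - (-18)*R1:  [ 0  5  4  |  3  1  0 ]
R3 <- R3 - (-18)*R1:  [  0  20  14  |   3   0   1 ]
R2 <- (1/5)*R2:  [   0    1  4/5  |  3/5  1/5    0 ]
R1 <- R1 - (-1/2)*R2:  [    1     0  7/30  |  7/15  1/10     0 ]
R3 <- R3 - (20)*R2:  [  0   0  -2  |  -9  -4   1 ]
R3 <- (1/-2)*R3:  [    0     0     1  |   9/2     2  -1/2 ]
R1 <- R1 - (7/30)*R3:  [      1       0       0  |   -7/12  -11/30    7/60 ]
R2 <- R2 - (4/5)*R3:  [    0     1     0  |    -3  -7/5   2/5 ]
Right block of [I | A^{-1}] is the inverse:
[ -7/12  -11/30  7/60 ]
[    -3    -7/5   2/5 ]
[   9/2       2  -1/2 ]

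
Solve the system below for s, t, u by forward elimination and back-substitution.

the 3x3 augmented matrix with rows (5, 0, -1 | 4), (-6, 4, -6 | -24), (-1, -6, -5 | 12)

(1, -3, 1)

Forward elimination on [A|b]:
R2 <- R2 - (-6/5)*R1:  [     0      4  -36/5  -96/5 ]
R3 <- R3 - (-1/5)*R1:  [     0     -6  -26/5   64/5 ]
R3 <- R3 - (-3/2)*R2:  [   0    0  -16  -16 ]
Row echelon form:
[ 5  0     -1  |      4 ]
[ 0  4  -36/5  |  -96/5 ]
[ 0  0    -16  |    -16 ]
Back-substitution:
u = (-16) / -16 = 1
t = (-96/5 - (-36/5)*(1)) / 4 = -3
s = (4 - (-1)*(1)) / 5 = 1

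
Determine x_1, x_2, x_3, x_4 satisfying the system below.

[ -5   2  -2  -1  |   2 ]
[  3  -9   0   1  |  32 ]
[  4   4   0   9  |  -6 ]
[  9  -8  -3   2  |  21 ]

(-2, -4, -1, 2)

Forward elimination on [A|b]:
R2 <- R2 - (-3/5)*R1:  [     0  -39/5   -6/5    2/5  166/5 ]
R3 <- R3 - (-4/5)*R1:  [     0   28/5   -8/5   41/5  -22/5 ]
R4 <- R4 - (-9/5)*R1:  [     0  -22/5  -33/5    1/5  123/5 ]
R3 <- R3 - (-28/39)*R2:  [      0       0  -32/13  331/39  758/39 ]
R4 <- R4 - (22/39)*R2:  [      0       0  -77/13   -1/39  229/39 ]
R4 <- R4 - (77/32)*R3:  [        0         0         0  -1963/96  -1963/48 ]
Row echelon form:
[ -5      2      -2        -1  |         2 ]
[  0  -39/5    -6/5       2/5  |     166/5 ]
[  0      0  -32/13    331/39  |    758/39 ]
[  0      0       0  -1963/96  |  -1963/48 ]
Back-substitution:
x_4 = (-1963/48) / (-1963/96) = 2
x_3 = (758/39 - (331/39)*(2)) / (-32/13) = -1
x_2 = (166/5 - (-6/5)*(-1) - (2/5)*(2)) / (-39/5) = -4
x_1 = (2 - (2)*(-4) - (-2)*(-1) - (-1)*(2)) / -5 = -2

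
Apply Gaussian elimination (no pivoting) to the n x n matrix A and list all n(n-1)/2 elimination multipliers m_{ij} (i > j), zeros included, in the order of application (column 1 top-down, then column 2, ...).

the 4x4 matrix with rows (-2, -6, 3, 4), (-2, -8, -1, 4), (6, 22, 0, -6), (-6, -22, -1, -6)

multipliers: 1, -3, 3, -2, 2, -2

Forward elimination:
R2 <- R2 - (1)*R1:  [  0  -2  -4   0 ]
R3 <- R3 - (-3)*R1:  [ 0  4  9  6 ]
R4 <- R4 - (3)*R1:  [   0   -4  -10  -18 ]
R3 <- R3 - (-2)*R2:  [ 0  0  1  6 ]
R4 <- R4 - (2)*R2:  [   0    0   -2  -18 ]
R4 <- R4 - (-2)*R3:  [  0   0   0  -6 ]
Multipliers (in order of application): m_{21} = 1, m_{31} = -3, m_{41} = 3, m_{32} = -2, m_{42} = 2, m_{43} = -2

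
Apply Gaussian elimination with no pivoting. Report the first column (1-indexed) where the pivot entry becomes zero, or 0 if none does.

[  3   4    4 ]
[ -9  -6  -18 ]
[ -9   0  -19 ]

Naive forward elimination:
R2 <- R2 - (-3)*R1:  [  0   6  -6 ]
R3 <- R3 - (-3)*R1:  [  0  12  -7 ]
R3 <- R3 - (2)*R2:  [ 0  0  5 ]
All pivots nonzero; naive elimination completes without hitting a zero pivot.

first zero-pivot column = 0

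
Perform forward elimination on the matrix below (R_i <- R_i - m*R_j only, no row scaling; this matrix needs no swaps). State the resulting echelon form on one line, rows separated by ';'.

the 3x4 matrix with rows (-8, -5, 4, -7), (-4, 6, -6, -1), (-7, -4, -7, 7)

Forward elimination:
R2 <- R2 - (1/2)*R1:  [    0  17/2    -8   5/2 ]
R3 <- R3 - (7/8)*R1:  [     0    3/8  -21/2  105/8 ]
R3 <- R3 - (3/68)*R2:  [       0        0  -345/34   885/68 ]
Row echelon form:
[ -8    -5        4      -7 ]
[  0  17/2       -8     5/2 ]
[  0     0  -345/34  885/68 ]

REF = [-8 -5 4 -7; 0 17/2 -8 5/2; 0 0 -345/34 885/68]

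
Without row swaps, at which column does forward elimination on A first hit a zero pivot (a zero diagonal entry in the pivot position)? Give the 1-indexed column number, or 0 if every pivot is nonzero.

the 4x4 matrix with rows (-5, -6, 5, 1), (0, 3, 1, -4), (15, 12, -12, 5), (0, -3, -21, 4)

Naive forward elimination:
R3 <- R3 - (-3)*R1:  [  0  -6   3   8 ]
R3 <- R3 - (-2)*R2:  [ 0  0  5  0 ]
R4 <- R4 - (-1)*R2:  [   0    0  -20    0 ]
R4 <- R4 - (-4)*R3:  [ 0  0  0  0 ]
Matrix at this point:
[ -5  -6  5   1 ]
[  0   3  1  -4 ]
[  0   0  5   0 ]
[  0   0  0   0 ]
Pivot entry (4,4) in the last row is zero and there are no rows below to swap with -> zero pivot in column 4 (A is singular).

first zero-pivot column = 4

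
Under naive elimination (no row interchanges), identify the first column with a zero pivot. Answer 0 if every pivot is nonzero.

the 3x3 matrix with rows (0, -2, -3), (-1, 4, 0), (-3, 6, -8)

first zero-pivot column = 1

Naive forward elimination:
Pivot entry (1,1) is zero but row 2 has -1 in column 1 -> naive elimination stops; a row interchange (e.g. R1 <-> R2) would be required here.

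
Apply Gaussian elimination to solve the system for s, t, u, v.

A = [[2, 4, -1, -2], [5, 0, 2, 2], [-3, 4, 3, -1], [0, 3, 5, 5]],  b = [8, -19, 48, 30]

(-5, 5, 4, -1)

Forward elimination on [A|b]:
R2 <- R2 - (5/2)*R1:  [   0  -10  9/2    7  -39 ]
R3 <- R3 - (-3/2)*R1:  [   0   10  3/2   -4   60 ]
R3 <- R3 - (-1)*R2:  [  0   0   6   3  21 ]
R4 <- R4 - (-3/10)*R2:  [      0       0  127/20   71/10  183/10 ]
R4 <- R4 - (127/120)*R3:  [       0        0        0   157/40  -157/40 ]
Row echelon form:
[ 2    4   -1      -2  |        8 ]
[ 0  -10  9/2       7  |      -39 ]
[ 0    0    6       3  |       21 ]
[ 0    0    0  157/40  |  -157/40 ]
Back-substitution:
v = (-157/40) / (157/40) = -1
u = (21 - (3)*(-1)) / 6 = 4
t = (-39 - (9/2)*(4) - (7)*(-1)) / -10 = 5
s = (8 - (4)*(5) - (-1)*(4) - (-2)*(-1)) / 2 = -5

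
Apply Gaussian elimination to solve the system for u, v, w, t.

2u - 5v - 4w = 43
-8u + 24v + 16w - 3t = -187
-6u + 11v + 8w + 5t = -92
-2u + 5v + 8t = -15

(4, -3, -5, 1)

Forward elimination on [A|b]:
R2 <- R2 - (-4)*R1:  [   0    4    0   -3  -15 ]
R3 <- R3 - (-3)*R1:  [  0  -4  -4   5  37 ]
R4 <- R4 - (-1)*R1:  [  0   0  -4   8  28 ]
R3 <- R3 - (-1)*R2:  [  0   0  -4   2  22 ]
R4 <- R4 - (1)*R3:  [ 0  0  0  6  6 ]
Row echelon form:
[ 2  -5  -4   0  |   43 ]
[ 0   4   0  -3  |  -15 ]
[ 0   0  -4   2  |   22 ]
[ 0   0   0   6  |    6 ]
Back-substitution:
t = (6) / 6 = 1
w = (22 - (2)*(1)) / -4 = -5
v = (-15 - (-3)*(1)) / 4 = -3
u = (43 - (-5)*(-3) - (-4)*(-5)) / 2 = 4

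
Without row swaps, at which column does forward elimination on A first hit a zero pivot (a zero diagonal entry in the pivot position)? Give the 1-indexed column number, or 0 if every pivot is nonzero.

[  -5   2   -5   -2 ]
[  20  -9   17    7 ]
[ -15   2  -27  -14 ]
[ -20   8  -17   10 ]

first zero-pivot column = 3

Naive forward elimination:
R2 <- R2 - (-4)*R1:  [  0  -1  -3  -1 ]
R3 <- R3 - (3)*R1:  [   0   -4  -12   -8 ]
R4 <- R4 - (4)*R1:  [  0   0   3  18 ]
R3 <- R3 - (4)*R2:  [  0   0   0  -4 ]
Matrix at this point:
[ -5   2  -5  -2 ]
[  0  -1  -3  -1 ]
[  0   0   0  -4 ]
[  0   0   3  18 ]
Pivot entry (3,3) is zero but row 4 has 3 in column 3 -> naive elimination stops; a row interchange (e.g. R3 <-> R4) would be required here.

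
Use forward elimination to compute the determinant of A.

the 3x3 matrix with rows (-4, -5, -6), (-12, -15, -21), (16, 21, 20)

Forward elimination:
R2 <- R2 - (3)*R1:  [  0   0  -3 ]
R3 <- R3 - (-4)*R1:  [  0   1  -4 ]
R2 <-> R3   (pivot in column 2 was zero)
[ -4  -5  -6 ]
[  0   1  -4 ]
[  0   0  -3 ]
Upper-triangular form:
[ -4  -5  -6 ]
[  0   1  -4 ]
[  0   0  -3 ]
det(A) = (-1)^1 * (-4) * (1) * (-3) = -12  (1 row swap -> sign -1)

det(A) = -12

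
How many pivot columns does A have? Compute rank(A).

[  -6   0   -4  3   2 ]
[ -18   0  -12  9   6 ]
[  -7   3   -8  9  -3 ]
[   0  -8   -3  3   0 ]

Row reduction:
R2 <- R2 - (3)*R1:  [ 0  0  0  0  0 ]
R3 <- R3 - (7/6)*R1:  [     0      3  -10/3   11/2  -16/3 ]
R2 <-> R3   (pivot in column 2 was zero)
[ -6   0     -4     3      2 ]
[  0   3  -10/3  11/2  -16/3 ]
[  0   0      0     0      0 ]
[  0  -8     -3     3      0 ]
R4 <- R4 - (-8/3)*R2:  [      0       0  -107/9    53/3  -128/9 ]
R3 <-> R4   (pivot in column 3 was zero)
[ -6  0      -4     3       2 ]
[  0  3   -10/3  11/2   -16/3 ]
[  0  0  -107/9  53/3  -128/9 ]
[  0  0       0     0       0 ]
Row echelon form:
[ -6  0      -4     3       2 ]
[  0  3   -10/3  11/2   -16/3 ]
[  0  0  -107/9  53/3  -128/9 ]
[  0  0       0     0       0 ]
Nonzero rows / pivot columns: 3

rank(A) = 3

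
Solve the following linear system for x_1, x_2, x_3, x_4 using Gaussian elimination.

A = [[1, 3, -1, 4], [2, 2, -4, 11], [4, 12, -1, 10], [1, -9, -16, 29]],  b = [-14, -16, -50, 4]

(0, -4, 2, 0)

Forward elimination on [A|b]:
R2 <- R2 - (2)*R1:  [  0  -4  -2   3  12 ]
R3 <- R3 - (4)*R1:  [  0   0   3  -6   6 ]
R4 <- R4 - (1)*R1:  [   0  -12  -15   25   18 ]
R4 <- R4 - (3)*R2:  [   0    0   -9   16  -18 ]
R4 <- R4 - (-3)*R3:  [  0   0   0  -2   0 ]
Row echelon form:
[ 1   3  -1   4  |  -14 ]
[ 0  -4  -2   3  |   12 ]
[ 0   0   3  -6  |    6 ]
[ 0   0   0  -2  |    0 ]
Back-substitution:
x_4 = (0) / -2 = 0
x_3 = (6 - (-6)*(0)) / 3 = 2
x_2 = (12 - (-2)*(2) - (3)*(0)) / -4 = -4
x_1 = (-14 - (3)*(-4) - (-1)*(2) - (4)*(0)) / 1 = 0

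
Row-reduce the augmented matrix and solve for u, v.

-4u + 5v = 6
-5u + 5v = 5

(1, 2)

Forward elimination on [A|b]:
R2 <- R2 - (5/4)*R1:  [    0  -5/4  -5/2 ]
Row echelon form:
[ -4     5  |     6 ]
[  0  -5/4  |  -5/2 ]
Back-substitution:
v = (-5/2) / (-5/4) = 2
u = (6 - (5)*(2)) / -4 = 1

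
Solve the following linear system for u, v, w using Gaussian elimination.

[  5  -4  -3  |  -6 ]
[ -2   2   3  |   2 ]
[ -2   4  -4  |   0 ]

(-2, -1, 0)

Forward elimination on [A|b]:
R2 <- R2 - (-2/5)*R1:  [    0   2/5   9/5  -2/5 ]
R3 <- R3 - (-2/5)*R1:  [     0   12/5  -26/5  -12/5 ]
R3 <- R3 - (6)*R2:  [   0    0  -16    0 ]
Row echelon form:
[ 5   -4   -3  |    -6 ]
[ 0  2/5  9/5  |  -2/5 ]
[ 0    0  -16  |     0 ]
Back-substitution:
w = (0) / -16 = 0
v = (-2/5 - (9/5)*(0)) / (2/5) = -1
u = (-6 - (-4)*(-1) - (-3)*(0)) / 5 = -2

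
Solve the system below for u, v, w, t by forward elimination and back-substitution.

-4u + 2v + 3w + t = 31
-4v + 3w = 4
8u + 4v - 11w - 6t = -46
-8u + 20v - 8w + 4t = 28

(-5, 2, 4, -5)

Forward elimination on [A|b]:
R3 <- R3 - (-2)*R1:  [  0   8  -5  -4  16 ]
R4 <- R4 - (2)*R1:  [   0   16  -14    2  -34 ]
R3 <- R3 - (-2)*R2:  [  0   0   1  -4  24 ]
R4 <- R4 - (-4)*R2:  [   0    0   -2    2  -18 ]
R4 <- R4 - (-2)*R3:  [  0   0   0  -6  30 ]
Row echelon form:
[ -4   2  3   1  |  31 ]
[  0  -4  3   0  |   4 ]
[  0   0  1  -4  |  24 ]
[  0   0  0  -6  |  30 ]
Back-substitution:
t = (30) / -6 = -5
w = (24 - (-4)*(-5)) / 1 = 4
v = (4 - (3)*(4)) / -4 = 2
u = (31 - (2)*(2) - (3)*(4) - (1)*(-5)) / -4 = -5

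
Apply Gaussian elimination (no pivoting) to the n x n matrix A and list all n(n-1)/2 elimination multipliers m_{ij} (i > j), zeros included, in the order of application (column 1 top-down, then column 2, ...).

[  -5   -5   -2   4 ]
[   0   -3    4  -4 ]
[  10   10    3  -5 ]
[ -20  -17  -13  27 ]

Forward elimination:
R2: entry in column 1 is already 0 -> m_{21} = 0 (no row operation needed)
R3 <- R3 - (-2)*R1:  [  0   0  -1   3 ]
R4 <- R4 - (4)*R1:  [  0   3  -5  11 ]
R3: entry in column 2 is already 0 -> m_{32} = 0 (no row operation needed)
R4 <- R4 - (-1)*R2:  [  0   0  -1   7 ]
R4 <- R4 - (1)*R3:  [ 0  0  0  4 ]
Multipliers (in order of application): m_{21} = 0, m_{31} = -2, m_{41} = 4, m_{32} = 0, m_{42} = -1, m_{43} = 1

multipliers: 0, -2, 4, 0, -1, 1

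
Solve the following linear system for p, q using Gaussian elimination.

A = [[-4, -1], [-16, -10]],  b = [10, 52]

Forward elimination on [A|b]:
R2 <- R2 - (4)*R1:  [  0  -6  12 ]
Row echelon form:
[ -4  -1  |  10 ]
[  0  -6  |  12 ]
Back-substitution:
q = (12) / -6 = -2
p = (10 - (-1)*(-2)) / -4 = -2

(-2, -2)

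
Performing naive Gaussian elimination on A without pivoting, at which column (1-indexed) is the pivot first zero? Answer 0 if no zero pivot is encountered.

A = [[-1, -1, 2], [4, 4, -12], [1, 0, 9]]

Naive forward elimination:
R2 <- R2 - (-4)*R1:  [  0   0  -4 ]
R3 <- R3 - (-1)*R1:  [  0  -1  11 ]
Matrix at this point:
[ -1  -1   2 ]
[  0   0  -4 ]
[  0  -1  11 ]
Pivot entry (2,2) is zero but row 3 has -1 in column 2 -> naive elimination stops; a row interchange (e.g. R2 <-> R3) would be required here.

first zero-pivot column = 2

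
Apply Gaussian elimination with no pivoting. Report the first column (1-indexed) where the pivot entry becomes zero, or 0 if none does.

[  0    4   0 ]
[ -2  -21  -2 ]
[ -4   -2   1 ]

Naive forward elimination:
Pivot entry (1,1) is zero but row 2 has -2 in column 1 -> naive elimination stops; a row interchange (e.g. R1 <-> R2) would be required here.

first zero-pivot column = 1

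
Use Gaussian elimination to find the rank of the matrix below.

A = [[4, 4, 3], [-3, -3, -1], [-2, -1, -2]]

Row reduction:
R2 <- R2 - (-3/4)*R1:  [   0    0  5/4 ]
R3 <- R3 - (-1/2)*R1:  [    0     1  -1/2 ]
R2 <-> R3   (pivot in column 2 was zero)
[ 4  4     3 ]
[ 0  1  -1/2 ]
[ 0  0   5/4 ]
Row echelon form:
[ 4  4     3 ]
[ 0  1  -1/2 ]
[ 0  0   5/4 ]
Nonzero rows / pivot columns: 3

rank(A) = 3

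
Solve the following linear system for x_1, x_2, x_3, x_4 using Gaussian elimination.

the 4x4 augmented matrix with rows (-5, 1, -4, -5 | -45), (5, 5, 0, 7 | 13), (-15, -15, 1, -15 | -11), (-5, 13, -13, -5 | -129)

Forward elimination on [A|b]:
R2 <- R2 - (-1)*R1:  [   0    6   -4    2  -32 ]
R3 <- R3 - (3)*R1:  [   0  -18   13    0  124 ]
R4 <- R4 - (1)*R1:  [   0   12   -9    0  -84 ]
R3 <- R3 - (-3)*R2:  [  0   0   1   6  28 ]
R4 <- R4 - (2)*R2:  [   0    0   -1   -4  -20 ]
R4 <- R4 - (-1)*R3:  [ 0  0  0  2  8 ]
Row echelon form:
[ -5  1  -4  -5  |  -45 ]
[  0  6  -4   2  |  -32 ]
[  0  0   1   6  |   28 ]
[  0  0   0   2  |    8 ]
Back-substitution:
x_4 = (8) / 2 = 4
x_3 = (28 - (6)*(4)) / 1 = 4
x_2 = (-32 - (-4)*(4) - (2)*(4)) / 6 = -4
x_1 = (-45 - (1)*(-4) - (-4)*(4) - (-5)*(4)) / -5 = 1

(1, -4, 4, 4)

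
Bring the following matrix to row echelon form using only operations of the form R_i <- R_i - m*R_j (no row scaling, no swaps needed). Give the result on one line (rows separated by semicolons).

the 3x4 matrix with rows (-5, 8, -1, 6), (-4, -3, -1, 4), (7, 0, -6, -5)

Forward elimination:
R2 <- R2 - (4/5)*R1:  [     0  -47/5   -1/5   -4/5 ]
R3 <- R3 - (-7/5)*R1:  [     0   56/5  -37/5   17/5 ]
R3 <- R3 - (-56/47)*R2:  [       0        0  -359/47   115/47 ]
Row echelon form:
[ -5      8       -1       6 ]
[  0  -47/5     -1/5    -4/5 ]
[  0      0  -359/47  115/47 ]

REF = [-5 8 -1 6; 0 -47/5 -1/5 -4/5; 0 0 -359/47 115/47]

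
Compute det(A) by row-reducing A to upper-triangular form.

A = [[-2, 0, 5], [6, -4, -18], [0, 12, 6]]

Forward elimination:
R2 <- R2 - (-3)*R1:  [  0  -4  -3 ]
R3 <- R3 - (-3)*R2:  [  0   0  -3 ]
Upper-triangular form:
[ -2   0   5 ]
[  0  -4  -3 ]
[  0   0  -3 ]
det(A) = (-1)^0 * (-2) * (-4) * (-3) = -24  (0 row swaps -> sign +1)

det(A) = -24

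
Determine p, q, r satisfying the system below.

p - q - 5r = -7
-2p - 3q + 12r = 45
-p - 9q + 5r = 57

(3, -5, 3)

Forward elimination on [A|b]:
R2 <- R2 - (-2)*R1:  [  0  -5   2  31 ]
R3 <- R3 - (-1)*R1:  [   0  -10    0   50 ]
R3 <- R3 - (2)*R2:  [   0    0   -4  -12 ]
Row echelon form:
[ 1  -1  -5  |   -7 ]
[ 0  -5   2  |   31 ]
[ 0   0  -4  |  -12 ]
Back-substitution:
r = (-12) / -4 = 3
q = (31 - (2)*(3)) / -5 = -5
p = (-7 - (-1)*(-5) - (-5)*(3)) / 1 = 3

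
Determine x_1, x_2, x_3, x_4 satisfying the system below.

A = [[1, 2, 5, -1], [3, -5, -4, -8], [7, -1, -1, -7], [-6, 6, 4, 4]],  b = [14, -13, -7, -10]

(2, -5, 5, 3)

Forward elimination on [A|b]:
R2 <- R2 - (3)*R1:  [   0  -11  -19   -5  -55 ]
R3 <- R3 - (7)*R1:  [    0   -15   -36     0  -105 ]
R4 <- R4 - (-6)*R1:  [  0  18  34  -2  74 ]
R3 <- R3 - (15/11)*R2:  [       0        0  -111/11    75/11      -30 ]
R4 <- R4 - (-18/11)*R2:  [       0        0    32/11  -112/11      -16 ]
R4 <- R4 - (-32/111)*R3:  [       0        0        0  -304/37  -912/37 ]
Row echelon form:
[ 1    2        5       -1  |       14 ]
[ 0  -11      -19       -5  |      -55 ]
[ 0    0  -111/11    75/11  |      -30 ]
[ 0    0        0  -304/37  |  -912/37 ]
Back-substitution:
x_4 = (-912/37) / (-304/37) = 3
x_3 = (-30 - (75/11)*(3)) / (-111/11) = 5
x_2 = (-55 - (-19)*(5) - (-5)*(3)) / -11 = -5
x_1 = (14 - (2)*(-5) - (5)*(5) - (-1)*(3)) / 1 = 2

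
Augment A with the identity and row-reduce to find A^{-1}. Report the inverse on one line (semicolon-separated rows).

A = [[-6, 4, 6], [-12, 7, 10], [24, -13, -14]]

Gauss-Jordan on [A | I]:
R1 <- (1/-6)*R1:  [    1  -2/3    -1  |  -1/6     0     0 ]
R2 <- R2 - (-12)*R1:  [  0  -1  -2  |  -2   1   0 ]
R3 <- R3 - (24)*R1:  [  0   3  10  |   4   0   1 ]
R2 <- (1/-1)*R2:  [  0   1   2  |   2  -1   0 ]
R1 <- R1 - (-2/3)*R2:  [    1     0   1/3  |   7/6  -2/3     0 ]
R3 <- R3 - (3)*R2:  [  0   0   4  |  -2   3   1 ]
R3 <- (1/4)*R3:  [    0     0     1  |  -1/2   3/4   1/4 ]
R1 <- R1 - (1/3)*R3:  [      1       0       0  |     4/3  -11/12   -1/12 ]
R2 <- R2 - (2)*R3:  [    0     1     0  |     3  -5/2  -1/2 ]
Right block of [I | A^{-1}] is the inverse:
[  4/3  -11/12  -1/12 ]
[    3    -5/2   -1/2 ]
[ -1/2     3/4    1/4 ]

inverse = [4/3 -11/12 -1/12; 3 -5/2 -1/2; -1/2 3/4 1/4]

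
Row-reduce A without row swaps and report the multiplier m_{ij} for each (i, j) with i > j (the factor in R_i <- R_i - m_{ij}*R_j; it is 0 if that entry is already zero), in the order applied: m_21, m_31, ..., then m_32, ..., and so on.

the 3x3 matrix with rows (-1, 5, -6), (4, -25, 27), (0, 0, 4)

multipliers: -4, 0, 0

Forward elimination:
R2 <- R2 - (-4)*R1:  [  0  -5   3 ]
R3: entry in column 1 is already 0 -> m_{31} = 0 (no row operation needed)
R3: entry in column 2 is already 0 -> m_{32} = 0 (no row operation needed)
Multipliers (in order of application): m_{21} = -4, m_{31} = 0, m_{32} = 0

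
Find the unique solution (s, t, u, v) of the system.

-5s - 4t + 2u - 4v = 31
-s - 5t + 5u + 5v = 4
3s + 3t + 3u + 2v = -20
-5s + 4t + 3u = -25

(1, -5, 0, -4)

Forward elimination on [A|b]:
R2 <- R2 - (1/5)*R1:  [     0  -21/5   23/5   29/5  -11/5 ]
R3 <- R3 - (-3/5)*R1:  [    0   3/5  21/5  -2/5  -7/5 ]
R4 <- R4 - (1)*R1:  [   0    8    1    4  -56 ]
R3 <- R3 - (-1/7)*R2:  [     0      0   34/7    3/7  -12/7 ]
R4 <- R4 - (-40/21)*R2:  [        0         0    205/21    316/21  -1264/21 ]
R4 <- R4 - (205/102)*R3:  [        0         0         0  1447/102  -2894/51 ]
Row echelon form:
[ -5     -4     2        -4  |        31 ]
[  0  -21/5  23/5      29/5  |     -11/5 ]
[  0      0  34/7       3/7  |     -12/7 ]
[  0      0     0  1447/102  |  -2894/51 ]
Back-substitution:
v = (-2894/51) / (1447/102) = -4
u = (-12/7 - (3/7)*(-4)) / (34/7) = 0
t = (-11/5 - (23/5)*(0) - (29/5)*(-4)) / (-21/5) = -5
s = (31 - (-4)*(-5) - (2)*(0) - (-4)*(-4)) / -5 = 1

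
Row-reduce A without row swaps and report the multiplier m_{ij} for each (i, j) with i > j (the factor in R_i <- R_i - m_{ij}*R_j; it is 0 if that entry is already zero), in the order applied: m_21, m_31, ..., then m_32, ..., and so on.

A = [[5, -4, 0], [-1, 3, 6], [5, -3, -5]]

multipliers: -1/5, 1, 5/11

Forward elimination:
R2 <- R2 - (-1/5)*R1:  [    0  11/5     6 ]
R3 <- R3 - (1)*R1:  [  0   1  -5 ]
R3 <- R3 - (5/11)*R2:  [      0       0  -85/11 ]
Multipliers (in order of application): m_{21} = -1/5, m_{31} = 1, m_{32} = 5/11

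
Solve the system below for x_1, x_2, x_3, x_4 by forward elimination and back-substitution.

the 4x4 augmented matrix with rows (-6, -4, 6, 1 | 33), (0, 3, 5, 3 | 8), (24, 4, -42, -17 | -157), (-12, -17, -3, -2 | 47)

(2, -5, 4, 1)

Forward elimination on [A|b]:
R3 <- R3 - (-4)*R1:  [   0  -12  -18  -13  -25 ]
R4 <- R4 - (2)*R1:  [   0   -9  -15   -4  -19 ]
R3 <- R3 - (-4)*R2:  [  0   0   2  -1   7 ]
R4 <- R4 - (-3)*R2:  [ 0  0  0  5  5 ]
Row echelon form:
[ -6  -4  6   1  |  33 ]
[  0   3  5   3  |   8 ]
[  0   0  2  -1  |   7 ]
[  0   0  0   5  |   5 ]
Back-substitution:
x_4 = (5) / 5 = 1
x_3 = (7 - (-1)*(1)) / 2 = 4
x_2 = (8 - (5)*(4) - (3)*(1)) / 3 = -5
x_1 = (33 - (-4)*(-5) - (6)*(4) - (1)*(1)) / -6 = 2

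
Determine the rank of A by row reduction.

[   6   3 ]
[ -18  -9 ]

Row reduction:
R2 <- R2 - (-3)*R1:  [ 0  0 ]
Row echelon form:
[ 6  3 ]
[ 0  0 ]
Nonzero rows / pivot columns: 1

rank(A) = 1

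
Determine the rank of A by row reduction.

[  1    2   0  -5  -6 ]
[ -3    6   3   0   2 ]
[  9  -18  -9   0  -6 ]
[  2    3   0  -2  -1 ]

Row reduction:
R2 <- R2 - (-3)*R1:  [   0   12    3  -15  -16 ]
R3 <- R3 - (9)*R1:  [   0  -36   -9   45   48 ]
R4 <- R4 - (2)*R1:  [  0  -1   0   8  11 ]
R3 <- R3 - (-3)*R2:  [ 0  0  0  0  0 ]
R4 <- R4 - (-1/12)*R2:  [    0     0   1/4  27/4  29/3 ]
R3 <-> R4   (pivot in column 3 was zero)
[ 1   2    0    -5    -6 ]
[ 0  12    3   -15   -16 ]
[ 0   0  1/4  27/4  29/3 ]
[ 0   0    0     0     0 ]
Row echelon form:
[ 1   2    0    -5    -6 ]
[ 0  12    3   -15   -16 ]
[ 0   0  1/4  27/4  29/3 ]
[ 0   0    0     0     0 ]
Nonzero rows / pivot columns: 3

rank(A) = 3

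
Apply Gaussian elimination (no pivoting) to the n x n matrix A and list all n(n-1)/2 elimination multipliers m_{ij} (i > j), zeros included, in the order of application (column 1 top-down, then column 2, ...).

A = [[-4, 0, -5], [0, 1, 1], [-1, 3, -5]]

multipliers: 0, 1/4, 3

Forward elimination:
R2: entry in column 1 is already 0 -> m_{21} = 0 (no row operation needed)
R3 <- R3 - (1/4)*R1:  [     0      3  -15/4 ]
R3 <- R3 - (3)*R2:  [     0      0  -27/4 ]
Multipliers (in order of application): m_{21} = 0, m_{31} = 1/4, m_{32} = 3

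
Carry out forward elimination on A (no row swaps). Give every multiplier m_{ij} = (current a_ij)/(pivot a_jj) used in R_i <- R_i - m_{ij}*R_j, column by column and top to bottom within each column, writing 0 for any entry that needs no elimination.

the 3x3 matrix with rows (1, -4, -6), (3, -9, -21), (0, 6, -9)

Forward elimination:
R2 <- R2 - (3)*R1:  [  0   3  -3 ]
R3: entry in column 1 is already 0 -> m_{31} = 0 (no row operation needed)
R3 <- R3 - (2)*R2:  [  0   0  -3 ]
Multipliers (in order of application): m_{21} = 3, m_{31} = 0, m_{32} = 2

multipliers: 3, 0, 2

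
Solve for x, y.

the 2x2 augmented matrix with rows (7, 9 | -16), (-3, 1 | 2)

(-1, -1)

Forward elimination on [A|b]:
R2 <- R2 - (-3/7)*R1:  [     0   34/7  -34/7 ]
Row echelon form:
[ 7     9  |    -16 ]
[ 0  34/7  |  -34/7 ]
Back-substitution:
y = (-34/7) / (34/7) = -1
x = (-16 - (9)*(-1)) / 7 = -1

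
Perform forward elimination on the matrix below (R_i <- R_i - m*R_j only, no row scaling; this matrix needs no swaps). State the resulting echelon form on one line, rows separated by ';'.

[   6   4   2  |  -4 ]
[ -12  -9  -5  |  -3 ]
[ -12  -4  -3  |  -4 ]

Forward elimination:
R2 <- R2 - (-2)*R1:  [   0   -1   -1  -11 ]
R3 <- R3 - (-2)*R1:  [   0    4    1  -12 ]
R3 <- R3 - (-4)*R2:  [   0    0   -3  -56 ]
Row echelon form:
[ 6   4   2  |   -4 ]
[ 0  -1  -1  |  -11 ]
[ 0   0  -3  |  -56 ]

REF = [6 4 2 -4; 0 -1 -1 -11; 0 0 -3 -56]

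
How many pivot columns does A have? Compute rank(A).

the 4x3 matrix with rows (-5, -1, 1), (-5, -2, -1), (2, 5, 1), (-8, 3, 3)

rank(A) = 3

Row reduction:
R2 <- R2 - (1)*R1:  [  0  -1  -2 ]
R3 <- R3 - (-2/5)*R1:  [    0  23/5   7/5 ]
R4 <- R4 - (8/5)*R1:  [    0  23/5   7/5 ]
R3 <- R3 - (-23/5)*R2:  [     0      0  -39/5 ]
R4 <- R4 - (-23/5)*R2:  [     0      0  -39/5 ]
R4 <- R4 - (1)*R3:  [ 0  0  0 ]
Row echelon form:
[ -5  -1      1 ]
[  0  -1     -2 ]
[  0   0  -39/5 ]
[  0   0      0 ]
Nonzero rows / pivot columns: 3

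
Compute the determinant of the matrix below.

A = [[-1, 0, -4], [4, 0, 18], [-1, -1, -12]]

Forward elimination:
R2 <- R2 - (-4)*R1:  [ 0  0  2 ]
R3 <- R3 - (1)*R1:  [  0  -1  -8 ]
R2 <-> R3   (pivot in column 2 was zero)
[ -1   0  -4 ]
[  0  -1  -8 ]
[  0   0   2 ]
Upper-triangular form:
[ -1   0  -4 ]
[  0  -1  -8 ]
[  0   0   2 ]
det(A) = (-1)^1 * (-1) * (-1) * (2) = -2  (1 row swap -> sign -1)

det(A) = -2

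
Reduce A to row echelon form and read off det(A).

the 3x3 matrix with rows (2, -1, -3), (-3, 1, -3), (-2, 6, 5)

Forward elimination:
R2 <- R2 - (-3/2)*R1:  [     0   -1/2  -15/2 ]
R3 <- R3 - (-1)*R1:  [ 0  5  2 ]
R3 <- R3 - (-10)*R2:  [   0    0  -73 ]
Upper-triangular form:
[ 2    -1     -3 ]
[ 0  -1/2  -15/2 ]
[ 0     0    -73 ]
det(A) = (-1)^0 * (2) * (-1/2) * (-73) = 73  (0 row swaps -> sign +1)

det(A) = 73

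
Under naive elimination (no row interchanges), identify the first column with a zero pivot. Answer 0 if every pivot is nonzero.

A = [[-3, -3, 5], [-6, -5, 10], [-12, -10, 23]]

first zero-pivot column = 0

Naive forward elimination:
R2 <- R2 - (2)*R1:  [ 0  1  0 ]
R3 <- R3 - (4)*R1:  [ 0  2  3 ]
R3 <- R3 - (2)*R2:  [ 0  0  3 ]
All pivots nonzero; naive elimination completes without hitting a zero pivot.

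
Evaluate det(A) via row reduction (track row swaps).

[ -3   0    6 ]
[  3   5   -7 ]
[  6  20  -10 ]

det(A) = -90

Forward elimination:
R2 <- R2 - (-1)*R1:  [  0   5  -1 ]
R3 <- R3 - (-2)*R1:  [  0  20   2 ]
R3 <- R3 - (4)*R2:  [ 0  0  6 ]
Upper-triangular form:
[ -3  0   6 ]
[  0  5  -1 ]
[  0  0   6 ]
det(A) = (-1)^0 * (-3) * (5) * (6) = -90  (0 row swaps -> sign +1)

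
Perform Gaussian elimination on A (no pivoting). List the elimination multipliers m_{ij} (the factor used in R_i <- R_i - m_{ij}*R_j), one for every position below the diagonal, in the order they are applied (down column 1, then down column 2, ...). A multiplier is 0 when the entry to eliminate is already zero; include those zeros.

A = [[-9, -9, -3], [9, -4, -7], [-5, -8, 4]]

multipliers: -1, 5/9, 3/13

Forward elimination:
R2 <- R2 - (-1)*R1:  [   0  -13  -10 ]
R3 <- R3 - (5/9)*R1:  [    0    -3  17/3 ]
R3 <- R3 - (3/13)*R2:  [      0       0  311/39 ]
Multipliers (in order of application): m_{21} = -1, m_{31} = 5/9, m_{32} = 3/13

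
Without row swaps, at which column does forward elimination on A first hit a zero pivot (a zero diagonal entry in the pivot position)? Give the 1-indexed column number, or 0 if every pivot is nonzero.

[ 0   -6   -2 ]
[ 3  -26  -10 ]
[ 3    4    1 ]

Naive forward elimination:
Pivot entry (1,1) is zero but row 2 has 3 in column 1 -> naive elimination stops; a row interchange (e.g. R1 <-> R2) would be required here.

first zero-pivot column = 1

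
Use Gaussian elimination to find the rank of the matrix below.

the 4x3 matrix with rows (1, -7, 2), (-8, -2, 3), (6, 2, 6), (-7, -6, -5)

Row reduction:
R2 <- R2 - (-8)*R1:  [   0  -58   19 ]
R3 <- R3 - (6)*R1:  [  0  44  -6 ]
R4 <- R4 - (-7)*R1:  [   0  -55    9 ]
R3 <- R3 - (-22/29)*R2:  [      0       0  244/29 ]
R4 <- R4 - (55/58)*R2:  [       0        0  -523/58 ]
R4 <- R4 - (-523/488)*R3:  [ 0  0  0 ]
Row echelon form:
[ 1   -7       2 ]
[ 0  -58      19 ]
[ 0    0  244/29 ]
[ 0    0       0 ]
Nonzero rows / pivot columns: 3

rank(A) = 3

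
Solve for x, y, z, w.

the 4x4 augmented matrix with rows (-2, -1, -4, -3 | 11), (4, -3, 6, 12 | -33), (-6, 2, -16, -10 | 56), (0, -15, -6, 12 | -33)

Forward elimination on [A|b]:
R2 <- R2 - (-2)*R1:  [   0   -5   -2    6  -11 ]
R3 <- R3 - (3)*R1:  [  0   5  -4  -1  23 ]
R3 <- R3 - (-1)*R2:  [  0   0  -6   5  12 ]
R4 <- R4 - (3)*R2:  [  0   0   0  -6   0 ]
Row echelon form:
[ -2  -1  -4  -3  |   11 ]
[  0  -5  -2   6  |  -11 ]
[  0   0  -6   5  |   12 ]
[  0   0   0  -6  |    0 ]
Back-substitution:
w = (0) / -6 = 0
z = (12 - (5)*(0)) / -6 = -2
y = (-11 - (-2)*(-2) - (6)*(0)) / -5 = 3
x = (11 - (-1)*(3) - (-4)*(-2) - (-3)*(0)) / -2 = -3

(-3, 3, -2, 0)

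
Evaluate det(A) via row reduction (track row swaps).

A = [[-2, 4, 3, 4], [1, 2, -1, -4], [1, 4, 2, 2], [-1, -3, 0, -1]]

det(A) = 72

Forward elimination:
R2 <- R2 - (-1/2)*R1:  [   0    4  1/2   -2 ]
R3 <- R3 - (-1/2)*R1:  [   0    6  7/2    4 ]
R4 <- R4 - (1/2)*R1:  [    0    -5  -3/2    -3 ]
R3 <- R3 - (3/2)*R2:  [    0     0  11/4     7 ]
R4 <- R4 - (-5/4)*R2:  [     0      0   -7/8  -11/2 ]
R4 <- R4 - (-7/22)*R3:  [      0       0       0  -36/11 ]
Upper-triangular form:
[ -2  4     3       4 ]
[  0  4   1/2      -2 ]
[  0  0  11/4       7 ]
[  0  0     0  -36/11 ]
det(A) = (-1)^0 * (-2) * (4) * (11/4) * (-36/11) = 72  (0 row swaps -> sign +1)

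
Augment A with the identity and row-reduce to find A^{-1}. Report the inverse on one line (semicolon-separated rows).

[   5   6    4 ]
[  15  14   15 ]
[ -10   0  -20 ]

Gauss-Jordan on [A | I]:
R1 <- (1/5)*R1:  [   1  6/5  4/5  |  1/5    0    0 ]
R2 <- R2 - (15)*R1:  [  0  -4   3  |  -3   1   0 ]
R3 <- R3 - (-10)*R1:  [   0   12  -12  |    2    0    1 ]
R2 <- (1/-4)*R2:  [    0     1  -3/4  |   3/4  -1/4     0 ]
R1 <- R1 - (6/5)*R2:  [     1      0  17/10  |  -7/10   3/10      0 ]
R3 <- R3 - (12)*R2:  [  0   0  -3  |  -7   3   1 ]
R3 <- (1/-3)*R3:  [    0     0     1  |   7/3    -1  -1/3 ]
R1 <- R1 - (17/10)*R3:  [     1      0      0  |  -14/3      2  17/30 ]
R2 <- R2 - (-3/4)*R3:  [    0     1     0  |   5/2    -1  -1/4 ]
Right block of [I | A^{-1}] is the inverse:
[ -14/3   2  17/30 ]
[   5/2  -1   -1/4 ]
[   7/3  -1   -1/3 ]

inverse = [-14/3 2 17/30; 5/2 -1 -1/4; 7/3 -1 -1/3]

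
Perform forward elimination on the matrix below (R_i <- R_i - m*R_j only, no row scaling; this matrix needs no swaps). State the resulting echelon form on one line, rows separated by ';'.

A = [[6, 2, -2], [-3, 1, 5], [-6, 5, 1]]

REF = [6 2 -2; 0 2 4; 0 0 -15]

Forward elimination:
R2 <- R2 - (-1/2)*R1:  [ 0  2  4 ]
R3 <- R3 - (-1)*R1:  [  0   7  -1 ]
R3 <- R3 - (7/2)*R2:  [   0    0  -15 ]
Row echelon form:
[ 6  2   -2 ]
[ 0  2    4 ]
[ 0  0  -15 ]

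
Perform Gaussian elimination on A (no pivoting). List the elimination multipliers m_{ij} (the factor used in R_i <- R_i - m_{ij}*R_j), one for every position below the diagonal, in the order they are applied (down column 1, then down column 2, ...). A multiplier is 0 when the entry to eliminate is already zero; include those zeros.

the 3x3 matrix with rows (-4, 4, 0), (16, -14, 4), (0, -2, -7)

multipliers: -4, 0, -1

Forward elimination:
R2 <- R2 - (-4)*R1:  [ 0  2  4 ]
R3: entry in column 1 is already 0 -> m_{31} = 0 (no row operation needed)
R3 <- R3 - (-1)*R2:  [  0   0  -3 ]
Multipliers (in order of application): m_{21} = -4, m_{31} = 0, m_{32} = -1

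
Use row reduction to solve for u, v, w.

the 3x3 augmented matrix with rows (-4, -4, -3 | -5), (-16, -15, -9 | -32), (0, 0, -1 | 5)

(2, 3, -5)

Forward elimination on [A|b]:
R2 <- R2 - (4)*R1:  [   0    1    3  -12 ]
Row echelon form:
[ -4  -4  -3  |   -5 ]
[  0   1   3  |  -12 ]
[  0   0  -1  |    5 ]
Back-substitution:
w = (5) / -1 = -5
v = (-12 - (3)*(-5)) / 1 = 3
u = (-5 - (-4)*(3) - (-3)*(-5)) / -4 = 2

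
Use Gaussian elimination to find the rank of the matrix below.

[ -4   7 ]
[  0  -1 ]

rank(A) = 2

Row reduction:
Row echelon form:
[ -4   7 ]
[  0  -1 ]
Nonzero rows / pivot columns: 2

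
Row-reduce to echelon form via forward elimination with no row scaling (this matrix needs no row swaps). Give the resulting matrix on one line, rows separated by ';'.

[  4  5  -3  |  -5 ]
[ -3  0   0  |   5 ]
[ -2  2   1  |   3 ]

Forward elimination:
R2 <- R2 - (-3/4)*R1:  [    0  15/4  -9/4   5/4 ]
R3 <- R3 - (-1/2)*R1:  [    0   9/2  -1/2   1/2 ]
R3 <- R3 - (6/5)*R2:  [    0     0  11/5    -1 ]
Row echelon form:
[ 4     5    -3  |   -5 ]
[ 0  15/4  -9/4  |  5/4 ]
[ 0     0  11/5  |   -1 ]

REF = [4 5 -3 -5; 0 15/4 -9/4 5/4; 0 0 11/5 -1]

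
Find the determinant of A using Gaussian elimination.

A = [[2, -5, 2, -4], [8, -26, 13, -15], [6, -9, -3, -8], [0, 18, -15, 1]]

det(A) = 192

Forward elimination:
R2 <- R2 - (4)*R1:  [  0  -6   5   1 ]
R3 <- R3 - (3)*R1:  [  0   6  -9   4 ]
R3 <- R3 - (-1)*R2:  [  0   0  -4   5 ]
R4 <- R4 - (-3)*R2:  [ 0  0  0  4 ]
Upper-triangular form:
[ 2  -5   2  -4 ]
[ 0  -6   5   1 ]
[ 0   0  -4   5 ]
[ 0   0   0   4 ]
det(A) = (-1)^0 * (2) * (-6) * (-4) * (4) = 192  (0 row swaps -> sign +1)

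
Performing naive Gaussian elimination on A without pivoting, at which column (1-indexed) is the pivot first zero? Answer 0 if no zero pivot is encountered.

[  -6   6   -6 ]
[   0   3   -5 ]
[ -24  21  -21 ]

first zero-pivot column = 0

Naive forward elimination:
R3 <- R3 - (4)*R1:  [  0  -3   3 ]
R3 <- R3 - (-1)*R2:  [  0   0  -2 ]
All pivots nonzero; naive elimination completes without hitting a zero pivot.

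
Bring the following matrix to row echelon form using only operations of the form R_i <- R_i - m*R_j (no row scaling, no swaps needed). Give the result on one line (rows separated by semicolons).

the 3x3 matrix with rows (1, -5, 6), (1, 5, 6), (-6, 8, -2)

REF = [1 -5 6; 0 10 0; 0 0 34]

Forward elimination:
R2 <- R2 - (1)*R1:  [  0  10   0 ]
R3 <- R3 - (-6)*R1:  [   0  -22   34 ]
R3 <- R3 - (-11/5)*R2:  [  0   0  34 ]
Row echelon form:
[ 1  -5   6 ]
[ 0  10   0 ]
[ 0   0  34 ]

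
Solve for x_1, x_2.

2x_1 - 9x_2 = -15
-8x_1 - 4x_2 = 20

(-3, 1)

Forward elimination on [A|b]:
R2 <- R2 - (-4)*R1:  [   0  -40  -40 ]
Row echelon form:
[ 2   -9  |  -15 ]
[ 0  -40  |  -40 ]
Back-substitution:
x_2 = (-40) / -40 = 1
x_1 = (-15 - (-9)*(1)) / 2 = -3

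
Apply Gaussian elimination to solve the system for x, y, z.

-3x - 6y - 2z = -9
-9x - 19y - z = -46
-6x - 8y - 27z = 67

Forward elimination on [A|b]:
R2 <- R2 - (3)*R1:  [   0   -1    5  -19 ]
R3 <- R3 - (2)*R1:  [   0    4  -23   85 ]
R3 <- R3 - (-4)*R2:  [  0   0  -3   9 ]
Row echelon form:
[ -3  -6  -2  |   -9 ]
[  0  -1   5  |  -19 ]
[  0   0  -3  |    9 ]
Back-substitution:
z = (9) / -3 = -3
y = (-19 - (5)*(-3)) / -1 = 4
x = (-9 - (-6)*(4) - (-2)*(-3)) / -3 = -3

(-3, 4, -3)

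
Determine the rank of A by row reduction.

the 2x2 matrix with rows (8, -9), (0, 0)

Row reduction:
Row echelon form:
[ 8  -9 ]
[ 0   0 ]
Nonzero rows / pivot columns: 1

rank(A) = 1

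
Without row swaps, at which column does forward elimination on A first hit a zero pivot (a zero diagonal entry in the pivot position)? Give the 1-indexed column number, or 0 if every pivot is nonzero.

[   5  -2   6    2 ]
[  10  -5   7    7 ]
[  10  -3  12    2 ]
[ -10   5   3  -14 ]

first zero-pivot column = 0

Naive forward elimination:
R2 <- R2 - (2)*R1:  [  0  -1  -5   3 ]
R3 <- R3 - (2)*R1:  [  0   1   0  -2 ]
R4 <- R4 - (-2)*R1:  [   0    1   15  -10 ]
R3 <- R3 - (-1)*R2:  [  0   0  -5   1 ]
R4 <- R4 - (-1)*R2:  [  0   0  10  -7 ]
R4 <- R4 - (-2)*R3:  [  0   0   0  -5 ]
All pivots nonzero; naive elimination completes without hitting a zero pivot.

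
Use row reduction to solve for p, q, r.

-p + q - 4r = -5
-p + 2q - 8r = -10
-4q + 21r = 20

Forward elimination on [A|b]:
R2 <- R2 - (1)*R1:  [  0   1  -4  -5 ]
R3 <- R3 - (-4)*R2:  [ 0  0  5  0 ]
Row echelon form:
[ -1  1  -4  |  -5 ]
[  0  1  -4  |  -5 ]
[  0  0   5  |   0 ]
Back-substitution:
r = (0) / 5 = 0
q = (-5 - (-4)*(0)) / 1 = -5
p = (-5 - (1)*(-5) - (-4)*(0)) / -1 = 0

(0, -5, 0)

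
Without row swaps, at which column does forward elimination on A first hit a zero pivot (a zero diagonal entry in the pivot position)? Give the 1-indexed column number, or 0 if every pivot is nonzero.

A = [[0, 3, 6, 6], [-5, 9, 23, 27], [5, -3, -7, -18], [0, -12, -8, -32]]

first zero-pivot column = 1

Naive forward elimination:
Pivot entry (1,1) is zero but row 2 has -5 in column 1 -> naive elimination stops; a row interchange (e.g. R1 <-> R2) would be required here.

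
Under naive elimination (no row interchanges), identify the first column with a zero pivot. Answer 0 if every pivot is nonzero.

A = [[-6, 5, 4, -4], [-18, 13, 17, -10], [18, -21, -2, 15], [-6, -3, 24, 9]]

Naive forward elimination:
R2 <- R2 - (3)*R1:  [  0  -2   5   2 ]
R3 <- R3 - (-3)*R1:  [  0  -6  10   3 ]
R4 <- R4 - (1)*R1:  [  0  -8  20  13 ]
R3 <- R3 - (3)*R2:  [  0   0  -5  -3 ]
R4 <- R4 - (4)*R2:  [ 0  0  0  5 ]
All pivots nonzero; naive elimination completes without hitting a zero pivot.

first zero-pivot column = 0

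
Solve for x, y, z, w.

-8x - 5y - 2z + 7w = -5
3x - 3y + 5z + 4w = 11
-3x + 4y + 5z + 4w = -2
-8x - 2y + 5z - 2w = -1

(1, -1, 1, 0)

Forward elimination on [A|b]:
R2 <- R2 - (-3/8)*R1:  [     0  -39/8   17/4   53/8   73/8 ]
R3 <- R3 - (3/8)*R1:  [    0  47/8  23/4  11/8  -1/8 ]
R4 <- R4 - (1)*R1:  [  0   3   7  -9   4 ]
R3 <- R3 - (-47/39)*R2:  [      0       0  424/39  365/39  424/39 ]
R4 <- R4 - (-8/13)*R2:  [      0       0  125/13  -64/13  125/13 ]
R4 <- R4 - (375/424)*R3:  [         0          0          0  -5597/424          0 ]
Row echelon form:
[ -8     -5      -2          7  |      -5 ]
[  0  -39/8    17/4       53/8  |    73/8 ]
[  0      0  424/39     365/39  |  424/39 ]
[  0      0       0  -5597/424  |       0 ]
Back-substitution:
w = (0) / (-5597/424) = 0
z = (424/39 - (365/39)*(0)) / (424/39) = 1
y = (73/8 - (17/4)*(1) - (53/8)*(0)) / (-39/8) = -1
x = (-5 - (-5)*(-1) - (-2)*(1) - (7)*(0)) / -8 = 1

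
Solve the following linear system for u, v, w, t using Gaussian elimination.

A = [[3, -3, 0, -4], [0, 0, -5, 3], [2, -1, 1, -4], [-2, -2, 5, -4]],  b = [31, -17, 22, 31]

(0, -5, 1, -4)

Forward elimination on [A|b]:
R3 <- R3 - (2/3)*R1:  [    0     1     1  -4/3   4/3 ]
R4 <- R4 - (-2/3)*R1:  [     0     -4      5  -20/3  155/3 ]
R2 <-> R3   (pivot in column 2 was zero)
[ 3  -3   0     -4     31 ]
[ 0   1   1   -4/3    4/3 ]
[ 0   0  -5      3    -17 ]
[ 0  -4   5  -20/3  155/3 ]
R4 <- R4 - (-4)*R2:  [   0    0    9  -12   57 ]
R4 <- R4 - (-9/5)*R3:  [     0      0      0  -33/5  132/5 ]
Row echelon form:
[ 3  -3   0     -4  |     31 ]
[ 0   1   1   -4/3  |    4/3 ]
[ 0   0  -5      3  |    -17 ]
[ 0   0   0  -33/5  |  132/5 ]
Back-substitution:
t = (132/5) / (-33/5) = -4
w = (-17 - (3)*(-4)) / -5 = 1
v = (4/3 - (1)*(1) - (-4/3)*(-4)) / 1 = -5
u = (31 - (-3)*(-5) - (-4)*(-4)) / 3 = 0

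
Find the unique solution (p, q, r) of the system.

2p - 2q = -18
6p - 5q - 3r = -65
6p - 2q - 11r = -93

Forward elimination on [A|b]:
R2 <- R2 - (3)*R1:  [   0    1   -3  -11 ]
R3 <- R3 - (3)*R1:  [   0    4  -11  -39 ]
R3 <- R3 - (4)*R2:  [ 0  0  1  5 ]
Row echelon form:
[ 2  -2   0  |  -18 ]
[ 0   1  -3  |  -11 ]
[ 0   0   1  |    5 ]
Back-substitution:
r = (5) / 1 = 5
q = (-11 - (-3)*(5)) / 1 = 4
p = (-18 - (-2)*(4)) / 2 = -5

(-5, 4, 5)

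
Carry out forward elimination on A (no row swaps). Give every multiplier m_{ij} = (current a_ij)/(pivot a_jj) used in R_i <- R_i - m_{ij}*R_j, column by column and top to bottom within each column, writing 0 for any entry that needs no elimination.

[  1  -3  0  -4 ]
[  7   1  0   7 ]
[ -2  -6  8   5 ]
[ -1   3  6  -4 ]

Forward elimination:
R2 <- R2 - (7)*R1:  [  0  22   0  35 ]
R3 <- R3 - (-2)*R1:  [   0  -12    8   -3 ]
R4 <- R4 - (-1)*R1:  [  0   0   6  -8 ]
R3 <- R3 - (-6/11)*R2:  [      0       0       8  177/11 ]
R4: entry in column 2 is already 0 -> m_{42} = 0 (no row operation needed)
R4 <- R4 - (3/4)*R3:  [       0        0        0  -883/44 ]
Multipliers (in order of application): m_{21} = 7, m_{31} = -2, m_{41} = -1, m_{32} = -6/11, m_{42} = 0, m_{43} = 3/4

multipliers: 7, -2, -1, -6/11, 0, 3/4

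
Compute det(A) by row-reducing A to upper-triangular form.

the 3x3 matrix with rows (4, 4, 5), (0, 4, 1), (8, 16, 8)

det(A) = -64

Forward elimination:
R3 <- R3 - (2)*R1:  [  0   8  -2 ]
R3 <- R3 - (2)*R2:  [  0   0  -4 ]
Upper-triangular form:
[ 4  4   5 ]
[ 0  4   1 ]
[ 0  0  -4 ]
det(A) = (-1)^0 * (4) * (4) * (-4) = -64  (0 row swaps -> sign +1)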